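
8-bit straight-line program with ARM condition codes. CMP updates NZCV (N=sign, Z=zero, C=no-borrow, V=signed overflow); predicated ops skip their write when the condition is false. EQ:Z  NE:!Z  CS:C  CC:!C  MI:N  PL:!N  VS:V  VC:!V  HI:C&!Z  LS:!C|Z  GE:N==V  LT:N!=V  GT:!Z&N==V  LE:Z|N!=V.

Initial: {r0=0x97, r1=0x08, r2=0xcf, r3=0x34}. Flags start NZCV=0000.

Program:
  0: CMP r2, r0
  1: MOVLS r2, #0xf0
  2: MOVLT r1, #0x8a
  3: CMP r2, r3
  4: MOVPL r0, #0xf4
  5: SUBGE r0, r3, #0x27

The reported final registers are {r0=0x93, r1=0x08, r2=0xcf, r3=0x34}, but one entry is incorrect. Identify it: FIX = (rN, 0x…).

FIX = (r0, 0x97)

0: ✓ CMP  NZCV=0010
1: · MOVLS
2: · MOVLT
3: ✓ CMP  NZCV=1010
4: · MOVPL
5: · SUBGE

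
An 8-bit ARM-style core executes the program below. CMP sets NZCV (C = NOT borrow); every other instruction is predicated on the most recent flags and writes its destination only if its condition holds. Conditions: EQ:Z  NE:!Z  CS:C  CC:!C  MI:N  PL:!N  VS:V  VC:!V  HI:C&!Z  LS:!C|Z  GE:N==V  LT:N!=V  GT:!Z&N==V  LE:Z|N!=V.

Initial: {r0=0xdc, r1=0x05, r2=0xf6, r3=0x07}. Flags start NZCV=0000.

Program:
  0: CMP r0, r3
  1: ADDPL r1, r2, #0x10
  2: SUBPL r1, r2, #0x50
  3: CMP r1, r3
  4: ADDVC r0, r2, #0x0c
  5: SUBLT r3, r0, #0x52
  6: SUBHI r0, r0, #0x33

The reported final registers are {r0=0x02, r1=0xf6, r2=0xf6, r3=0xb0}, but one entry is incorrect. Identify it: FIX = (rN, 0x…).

0: ✓ CMP  NZCV=1010
1: · ADDPL
2: · SUBPL
3: ✓ CMP  NZCV=1000
4: ✓ ADDVC  r0←0x02
5: ✓ SUBLT  r3←0xb0
6: · SUBHI

FIX = (r1, 0x05)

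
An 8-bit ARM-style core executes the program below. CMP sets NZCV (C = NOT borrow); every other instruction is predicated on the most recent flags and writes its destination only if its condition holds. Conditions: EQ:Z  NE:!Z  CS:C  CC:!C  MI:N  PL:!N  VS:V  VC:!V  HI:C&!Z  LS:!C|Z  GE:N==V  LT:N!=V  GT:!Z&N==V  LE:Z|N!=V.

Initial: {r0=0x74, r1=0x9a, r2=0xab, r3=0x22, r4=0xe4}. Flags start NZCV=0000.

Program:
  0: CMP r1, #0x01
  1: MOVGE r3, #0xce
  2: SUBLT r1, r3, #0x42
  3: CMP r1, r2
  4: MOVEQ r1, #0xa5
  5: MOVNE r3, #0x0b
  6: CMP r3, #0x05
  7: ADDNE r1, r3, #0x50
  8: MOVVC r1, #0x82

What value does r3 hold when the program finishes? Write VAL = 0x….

VAL = 0x0b

0: ✓ CMP  NZCV=1010
1: · MOVGE
2: ✓ SUBLT  r1←0xe0
3: ✓ CMP  NZCV=0010
4: · MOVEQ
5: ✓ MOVNE  r3←0x0b
6: ✓ CMP  NZCV=0010
7: ✓ ADDNE  r1←0x5b
8: ✓ MOVVC  r1←0x82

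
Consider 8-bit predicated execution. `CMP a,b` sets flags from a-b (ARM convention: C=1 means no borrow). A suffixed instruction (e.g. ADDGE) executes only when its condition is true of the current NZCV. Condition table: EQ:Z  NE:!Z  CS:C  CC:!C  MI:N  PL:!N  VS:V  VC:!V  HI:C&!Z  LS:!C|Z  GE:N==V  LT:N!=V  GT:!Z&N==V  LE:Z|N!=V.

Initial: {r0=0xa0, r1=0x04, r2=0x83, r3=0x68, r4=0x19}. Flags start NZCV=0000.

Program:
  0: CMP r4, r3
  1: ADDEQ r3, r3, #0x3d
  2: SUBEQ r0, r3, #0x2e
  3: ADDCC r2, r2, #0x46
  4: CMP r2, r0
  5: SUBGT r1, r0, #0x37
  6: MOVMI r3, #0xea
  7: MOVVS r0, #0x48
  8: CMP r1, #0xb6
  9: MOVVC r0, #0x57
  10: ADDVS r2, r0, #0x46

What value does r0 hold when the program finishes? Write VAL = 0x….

0: ✓ CMP  NZCV=1000
1: · ADDEQ
2: · SUBEQ
3: ✓ ADDCC  r2←0xc9
4: ✓ CMP  NZCV=0010
5: ✓ SUBGT  r1←0x69
6: · MOVMI
7: · MOVVS
8: ✓ CMP  NZCV=1001
9: · MOVVC
10: ✓ ADDVS  r2←0xe6

VAL = 0xa0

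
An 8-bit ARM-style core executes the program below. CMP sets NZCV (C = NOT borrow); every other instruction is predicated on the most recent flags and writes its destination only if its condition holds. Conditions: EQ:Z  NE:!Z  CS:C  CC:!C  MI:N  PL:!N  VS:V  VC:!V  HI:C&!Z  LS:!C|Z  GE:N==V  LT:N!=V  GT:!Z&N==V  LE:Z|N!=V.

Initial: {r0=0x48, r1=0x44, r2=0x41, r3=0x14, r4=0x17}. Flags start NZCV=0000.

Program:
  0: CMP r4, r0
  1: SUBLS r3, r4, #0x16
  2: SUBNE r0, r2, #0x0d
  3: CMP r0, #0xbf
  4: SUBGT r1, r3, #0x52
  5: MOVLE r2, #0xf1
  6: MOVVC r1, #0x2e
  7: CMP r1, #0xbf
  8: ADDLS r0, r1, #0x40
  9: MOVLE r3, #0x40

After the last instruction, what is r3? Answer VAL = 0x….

VAL = 0x01

0: ✓ CMP  NZCV=1000
1: ✓ SUBLS  r3←0x01
2: ✓ SUBNE  r0←0x34
3: ✓ CMP  NZCV=0000
4: ✓ SUBGT  r1←0xaf
5: · MOVLE
6: ✓ MOVVC  r1←0x2e
7: ✓ CMP  NZCV=0000
8: ✓ ADDLS  r0←0x6e
9: · MOVLE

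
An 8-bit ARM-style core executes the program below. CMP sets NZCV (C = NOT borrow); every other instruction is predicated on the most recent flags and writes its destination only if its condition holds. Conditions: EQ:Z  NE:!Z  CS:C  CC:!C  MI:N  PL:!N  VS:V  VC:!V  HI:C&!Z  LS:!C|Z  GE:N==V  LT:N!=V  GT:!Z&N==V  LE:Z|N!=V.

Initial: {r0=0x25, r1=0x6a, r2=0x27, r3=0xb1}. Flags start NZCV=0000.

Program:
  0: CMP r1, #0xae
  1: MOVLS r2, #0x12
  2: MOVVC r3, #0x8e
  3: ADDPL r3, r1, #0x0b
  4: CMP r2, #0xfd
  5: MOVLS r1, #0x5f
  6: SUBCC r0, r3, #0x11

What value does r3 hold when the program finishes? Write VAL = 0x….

[0] flags=1001 → (cmp)
[1] flags=1001 LS?T → r2=0x12
[2] flags=1001 VC?F → skip
[3] flags=1001 PL?F → skip
[4] flags=0000 → (cmp)
[5] flags=0000 LS?T → r1=0x5f
[6] flags=0000 CC?T → r0=0xa0

VAL = 0xb1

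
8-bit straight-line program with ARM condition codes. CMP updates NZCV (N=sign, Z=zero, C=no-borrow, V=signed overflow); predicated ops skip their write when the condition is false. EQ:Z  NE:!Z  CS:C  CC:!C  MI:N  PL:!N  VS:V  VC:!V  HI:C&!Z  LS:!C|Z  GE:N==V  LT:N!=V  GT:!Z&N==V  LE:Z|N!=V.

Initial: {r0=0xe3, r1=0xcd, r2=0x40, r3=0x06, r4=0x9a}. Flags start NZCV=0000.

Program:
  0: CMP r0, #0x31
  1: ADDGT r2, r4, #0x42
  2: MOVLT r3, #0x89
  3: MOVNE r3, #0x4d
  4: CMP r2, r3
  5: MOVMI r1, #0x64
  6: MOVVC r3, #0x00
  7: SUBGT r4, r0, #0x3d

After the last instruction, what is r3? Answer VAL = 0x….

[0] flags=1010 → (cmp)
[1] flags=1010 GT?F → skip
[2] flags=1010 LT?T → r3=0x89
[3] flags=1010 NE?T → r3=0x4d
[4] flags=1000 → (cmp)
[5] flags=1000 MI?T → r1=0x64
[6] flags=1000 VC?T → r3=0x00
[7] flags=1000 GT?F → skip

VAL = 0x00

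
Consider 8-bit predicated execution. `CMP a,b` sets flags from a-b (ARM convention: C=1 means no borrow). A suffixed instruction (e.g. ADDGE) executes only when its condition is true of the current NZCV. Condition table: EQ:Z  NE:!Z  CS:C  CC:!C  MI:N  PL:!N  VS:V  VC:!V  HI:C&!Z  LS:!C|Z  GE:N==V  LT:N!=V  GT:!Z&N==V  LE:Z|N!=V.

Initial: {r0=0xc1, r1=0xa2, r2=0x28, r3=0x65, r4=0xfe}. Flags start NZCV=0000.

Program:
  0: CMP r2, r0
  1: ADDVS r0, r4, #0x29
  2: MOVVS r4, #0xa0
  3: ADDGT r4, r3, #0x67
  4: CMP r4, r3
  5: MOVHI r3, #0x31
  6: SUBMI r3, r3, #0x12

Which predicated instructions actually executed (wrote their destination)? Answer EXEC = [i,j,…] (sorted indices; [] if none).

EXEC = [3,5]

[0] flags=0000 → (cmp)
[1] flags=0000 VS?F → skip
[2] flags=0000 VS?F → skip
[3] flags=0000 GT?T → r4=0xcc
[4] flags=0011 → (cmp)
[5] flags=0011 HI?T → r3=0x31
[6] flags=0011 MI?F → skip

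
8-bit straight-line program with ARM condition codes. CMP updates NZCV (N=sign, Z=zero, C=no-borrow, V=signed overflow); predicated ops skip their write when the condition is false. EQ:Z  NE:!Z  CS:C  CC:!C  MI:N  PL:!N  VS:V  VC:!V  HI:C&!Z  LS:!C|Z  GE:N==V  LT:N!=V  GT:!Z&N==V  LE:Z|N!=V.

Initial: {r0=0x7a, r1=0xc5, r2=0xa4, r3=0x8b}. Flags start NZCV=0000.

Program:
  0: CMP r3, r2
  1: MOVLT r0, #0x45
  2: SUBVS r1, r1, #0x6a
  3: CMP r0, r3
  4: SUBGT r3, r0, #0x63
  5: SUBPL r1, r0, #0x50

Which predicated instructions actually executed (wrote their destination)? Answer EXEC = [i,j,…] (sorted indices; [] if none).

[0] flags=1000 → (cmp)
[1] flags=1000 LT?T → r0=0x45
[2] flags=1000 VS?F → skip
[3] flags=1001 → (cmp)
[4] flags=1001 GT?T → r3=0xe2
[5] flags=1001 PL?F → skip

EXEC = [1,4]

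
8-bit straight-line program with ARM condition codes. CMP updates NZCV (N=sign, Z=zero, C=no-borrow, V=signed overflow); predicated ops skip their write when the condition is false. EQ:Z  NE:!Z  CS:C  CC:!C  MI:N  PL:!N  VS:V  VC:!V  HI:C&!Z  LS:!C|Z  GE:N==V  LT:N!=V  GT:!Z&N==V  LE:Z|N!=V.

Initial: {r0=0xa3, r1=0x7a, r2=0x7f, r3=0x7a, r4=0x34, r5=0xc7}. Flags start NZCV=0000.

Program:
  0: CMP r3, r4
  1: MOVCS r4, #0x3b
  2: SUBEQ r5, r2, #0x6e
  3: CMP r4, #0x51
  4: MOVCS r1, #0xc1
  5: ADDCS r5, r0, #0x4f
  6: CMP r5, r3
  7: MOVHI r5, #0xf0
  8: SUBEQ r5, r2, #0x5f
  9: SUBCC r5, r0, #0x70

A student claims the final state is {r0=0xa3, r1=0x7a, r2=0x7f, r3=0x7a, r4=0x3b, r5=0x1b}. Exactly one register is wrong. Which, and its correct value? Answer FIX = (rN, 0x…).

[0] flags=0010 → (cmp)
[1] flags=0010 CS?T → r4=0x3b
[2] flags=0010 EQ?F → skip
[3] flags=1000 → (cmp)
[4] flags=1000 CS?F → skip
[5] flags=1000 CS?F → skip
[6] flags=0011 → (cmp)
[7] flags=0011 HI?T → r5=0xf0
[8] flags=0011 EQ?F → skip
[9] flags=0011 CC?F → skip

FIX = (r5, 0xf0)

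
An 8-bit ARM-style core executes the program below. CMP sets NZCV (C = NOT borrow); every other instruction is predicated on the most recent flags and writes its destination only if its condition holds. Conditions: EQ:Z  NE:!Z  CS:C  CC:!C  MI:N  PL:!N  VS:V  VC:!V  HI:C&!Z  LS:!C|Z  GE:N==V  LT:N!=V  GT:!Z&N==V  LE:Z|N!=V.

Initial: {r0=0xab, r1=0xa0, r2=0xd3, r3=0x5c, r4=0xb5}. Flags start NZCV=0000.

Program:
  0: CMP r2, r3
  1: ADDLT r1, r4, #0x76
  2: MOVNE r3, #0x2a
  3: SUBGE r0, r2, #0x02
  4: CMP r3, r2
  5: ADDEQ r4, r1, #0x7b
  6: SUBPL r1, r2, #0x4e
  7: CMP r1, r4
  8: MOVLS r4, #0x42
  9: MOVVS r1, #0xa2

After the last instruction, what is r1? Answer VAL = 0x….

[0] flags=0011 → (cmp)
[1] flags=0011 LT?T → r1=0x2b
[2] flags=0011 NE?T → r3=0x2a
[3] flags=0011 GE?F → skip
[4] flags=0000 → (cmp)
[5] flags=0000 EQ?F → skip
[6] flags=0000 PL?T → r1=0x85
[7] flags=1000 → (cmp)
[8] flags=1000 LS?T → r4=0x42
[9] flags=1000 VS?F → skip

VAL = 0x85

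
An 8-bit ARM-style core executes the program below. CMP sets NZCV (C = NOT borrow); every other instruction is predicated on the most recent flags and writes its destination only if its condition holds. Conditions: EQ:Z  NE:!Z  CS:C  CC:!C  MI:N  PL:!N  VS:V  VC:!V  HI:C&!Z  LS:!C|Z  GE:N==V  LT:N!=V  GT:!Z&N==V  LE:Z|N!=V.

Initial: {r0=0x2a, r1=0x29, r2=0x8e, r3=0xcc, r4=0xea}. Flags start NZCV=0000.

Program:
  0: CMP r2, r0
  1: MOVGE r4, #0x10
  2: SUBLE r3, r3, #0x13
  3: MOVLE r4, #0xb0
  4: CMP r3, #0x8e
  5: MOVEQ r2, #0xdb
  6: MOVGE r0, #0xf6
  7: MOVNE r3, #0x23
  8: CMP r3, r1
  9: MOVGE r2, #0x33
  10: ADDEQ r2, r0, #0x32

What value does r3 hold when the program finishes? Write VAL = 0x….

0: ✓ CMP  NZCV=0011
1: · MOVGE
2: ✓ SUBLE  r3←0xb9
3: ✓ MOVLE  r4←0xb0
4: ✓ CMP  NZCV=0010
5: · MOVEQ
6: ✓ MOVGE  r0←0xf6
7: ✓ MOVNE  r3←0x23
8: ✓ CMP  NZCV=1000
9: · MOVGE
10: · ADDEQ

VAL = 0x23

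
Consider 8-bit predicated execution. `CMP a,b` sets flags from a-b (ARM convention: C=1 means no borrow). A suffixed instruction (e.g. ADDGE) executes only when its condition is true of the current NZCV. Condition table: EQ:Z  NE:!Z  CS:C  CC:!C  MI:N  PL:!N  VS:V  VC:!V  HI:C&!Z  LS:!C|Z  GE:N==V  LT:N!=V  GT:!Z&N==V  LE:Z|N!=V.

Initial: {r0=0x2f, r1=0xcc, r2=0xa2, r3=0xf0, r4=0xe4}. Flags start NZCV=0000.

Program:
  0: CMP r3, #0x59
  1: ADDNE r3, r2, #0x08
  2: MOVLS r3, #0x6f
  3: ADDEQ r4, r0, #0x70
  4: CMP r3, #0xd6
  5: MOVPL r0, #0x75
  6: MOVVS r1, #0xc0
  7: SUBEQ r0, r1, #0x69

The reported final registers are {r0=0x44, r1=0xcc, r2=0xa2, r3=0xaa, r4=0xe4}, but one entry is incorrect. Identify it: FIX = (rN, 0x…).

[0] flags=1010 → (cmp)
[1] flags=1010 NE?T → r3=0xaa
[2] flags=1010 LS?F → skip
[3] flags=1010 EQ?F → skip
[4] flags=1000 → (cmp)
[5] flags=1000 PL?F → skip
[6] flags=1000 VS?F → skip
[7] flags=1000 EQ?F → skip

FIX = (r0, 0x2f)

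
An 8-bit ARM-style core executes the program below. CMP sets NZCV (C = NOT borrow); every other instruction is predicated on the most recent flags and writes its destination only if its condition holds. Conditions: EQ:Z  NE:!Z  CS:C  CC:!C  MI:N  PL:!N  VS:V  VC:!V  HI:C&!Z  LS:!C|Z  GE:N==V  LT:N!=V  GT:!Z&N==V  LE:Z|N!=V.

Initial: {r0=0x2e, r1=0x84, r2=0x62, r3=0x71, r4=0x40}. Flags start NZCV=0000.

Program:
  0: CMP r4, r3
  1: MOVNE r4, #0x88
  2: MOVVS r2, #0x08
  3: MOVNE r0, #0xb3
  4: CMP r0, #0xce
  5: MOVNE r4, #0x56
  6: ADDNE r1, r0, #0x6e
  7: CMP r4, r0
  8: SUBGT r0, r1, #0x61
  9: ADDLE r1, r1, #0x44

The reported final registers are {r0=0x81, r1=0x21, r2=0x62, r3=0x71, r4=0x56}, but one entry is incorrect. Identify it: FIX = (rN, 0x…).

[0] flags=1000 → (cmp)
[1] flags=1000 NE?T → r4=0x88
[2] flags=1000 VS?F → skip
[3] flags=1000 NE?T → r0=0xb3
[4] flags=1000 → (cmp)
[5] flags=1000 NE?T → r4=0x56
[6] flags=1000 NE?T → r1=0x21
[7] flags=1001 → (cmp)
[8] flags=1001 GT?T → r0=0xc0
[9] flags=1001 LE?F → skip

FIX = (r0, 0xc0)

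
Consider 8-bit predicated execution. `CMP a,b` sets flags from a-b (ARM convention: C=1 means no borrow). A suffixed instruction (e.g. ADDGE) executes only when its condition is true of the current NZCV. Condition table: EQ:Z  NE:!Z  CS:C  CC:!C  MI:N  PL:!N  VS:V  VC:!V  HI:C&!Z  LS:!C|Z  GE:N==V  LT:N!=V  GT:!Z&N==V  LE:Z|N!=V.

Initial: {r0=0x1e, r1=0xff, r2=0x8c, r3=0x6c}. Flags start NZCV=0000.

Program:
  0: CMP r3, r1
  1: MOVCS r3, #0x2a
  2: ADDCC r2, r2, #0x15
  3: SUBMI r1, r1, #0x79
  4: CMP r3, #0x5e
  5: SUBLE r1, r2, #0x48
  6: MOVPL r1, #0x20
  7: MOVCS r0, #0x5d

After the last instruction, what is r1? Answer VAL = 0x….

VAL = 0x20

0: ✓ CMP  NZCV=0000
1: · MOVCS
2: ✓ ADDCC  r2←0xa1
3: · SUBMI
4: ✓ CMP  NZCV=0010
5: · SUBLE
6: ✓ MOVPL  r1←0x20
7: ✓ MOVCS  r0←0x5d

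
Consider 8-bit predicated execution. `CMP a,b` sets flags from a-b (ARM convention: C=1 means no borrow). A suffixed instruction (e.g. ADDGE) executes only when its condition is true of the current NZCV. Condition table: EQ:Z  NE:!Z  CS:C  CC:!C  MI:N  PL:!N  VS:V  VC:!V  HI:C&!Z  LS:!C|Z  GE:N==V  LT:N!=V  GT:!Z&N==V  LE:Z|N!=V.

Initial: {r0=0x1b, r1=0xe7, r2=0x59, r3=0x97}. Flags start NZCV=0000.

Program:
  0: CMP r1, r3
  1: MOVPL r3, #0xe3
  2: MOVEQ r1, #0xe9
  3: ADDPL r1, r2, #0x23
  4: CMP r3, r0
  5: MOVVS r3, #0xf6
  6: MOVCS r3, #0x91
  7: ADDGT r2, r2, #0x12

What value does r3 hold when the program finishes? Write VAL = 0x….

VAL = 0x91

[0] flags=0010 → (cmp)
[1] flags=0010 PL?T → r3=0xe3
[2] flags=0010 EQ?F → skip
[3] flags=0010 PL?T → r1=0x7c
[4] flags=1010 → (cmp)
[5] flags=1010 VS?F → skip
[6] flags=1010 CS?T → r3=0x91
[7] flags=1010 GT?F → skip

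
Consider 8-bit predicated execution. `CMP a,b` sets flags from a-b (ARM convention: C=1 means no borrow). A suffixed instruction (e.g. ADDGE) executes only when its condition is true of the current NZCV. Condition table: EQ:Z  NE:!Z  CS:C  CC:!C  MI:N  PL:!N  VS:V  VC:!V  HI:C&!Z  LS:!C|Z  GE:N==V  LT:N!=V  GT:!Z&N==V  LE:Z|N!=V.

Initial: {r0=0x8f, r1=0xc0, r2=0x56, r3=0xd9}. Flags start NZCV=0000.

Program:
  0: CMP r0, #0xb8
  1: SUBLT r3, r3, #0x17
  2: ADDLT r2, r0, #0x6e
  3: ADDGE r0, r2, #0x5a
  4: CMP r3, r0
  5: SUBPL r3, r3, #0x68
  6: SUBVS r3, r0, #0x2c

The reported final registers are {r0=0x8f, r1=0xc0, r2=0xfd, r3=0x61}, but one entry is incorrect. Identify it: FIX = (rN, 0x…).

FIX = (r3, 0x5a)

0: ✓ CMP  NZCV=1000
1: ✓ SUBLT  r3←0xc2
2: ✓ ADDLT  r2←0xfd
3: · ADDGE
4: ✓ CMP  NZCV=0010
5: ✓ SUBPL  r3←0x5a
6: · SUBVS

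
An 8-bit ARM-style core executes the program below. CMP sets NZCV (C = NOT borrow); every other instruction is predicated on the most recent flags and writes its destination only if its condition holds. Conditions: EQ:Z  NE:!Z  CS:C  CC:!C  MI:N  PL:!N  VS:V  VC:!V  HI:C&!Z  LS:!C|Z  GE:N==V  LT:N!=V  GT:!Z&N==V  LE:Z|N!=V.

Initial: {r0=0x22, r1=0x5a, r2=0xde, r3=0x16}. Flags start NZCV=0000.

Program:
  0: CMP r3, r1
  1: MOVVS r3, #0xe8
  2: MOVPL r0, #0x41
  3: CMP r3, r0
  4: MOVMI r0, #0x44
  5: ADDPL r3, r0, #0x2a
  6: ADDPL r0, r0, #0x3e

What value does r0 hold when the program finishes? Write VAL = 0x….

0: ✓ CMP  NZCV=1000
1: · MOVVS
2: · MOVPL
3: ✓ CMP  NZCV=1000
4: ✓ MOVMI  r0←0x44
5: · ADDPL
6: · ADDPL

VAL = 0x44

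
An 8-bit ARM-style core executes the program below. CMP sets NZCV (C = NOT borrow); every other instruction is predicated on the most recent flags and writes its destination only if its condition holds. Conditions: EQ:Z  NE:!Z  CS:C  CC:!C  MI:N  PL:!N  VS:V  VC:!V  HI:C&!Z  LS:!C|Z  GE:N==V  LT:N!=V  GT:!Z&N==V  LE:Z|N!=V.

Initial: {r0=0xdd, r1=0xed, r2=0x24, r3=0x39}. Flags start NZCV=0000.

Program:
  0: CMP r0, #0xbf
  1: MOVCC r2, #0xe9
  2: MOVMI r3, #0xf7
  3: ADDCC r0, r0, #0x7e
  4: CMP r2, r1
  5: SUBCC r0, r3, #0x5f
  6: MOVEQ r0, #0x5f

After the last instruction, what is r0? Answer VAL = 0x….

[0] flags=0010 → (cmp)
[1] flags=0010 CC?F → skip
[2] flags=0010 MI?F → skip
[3] flags=0010 CC?F → skip
[4] flags=0000 → (cmp)
[5] flags=0000 CC?T → r0=0xda
[6] flags=0000 EQ?F → skip

VAL = 0xda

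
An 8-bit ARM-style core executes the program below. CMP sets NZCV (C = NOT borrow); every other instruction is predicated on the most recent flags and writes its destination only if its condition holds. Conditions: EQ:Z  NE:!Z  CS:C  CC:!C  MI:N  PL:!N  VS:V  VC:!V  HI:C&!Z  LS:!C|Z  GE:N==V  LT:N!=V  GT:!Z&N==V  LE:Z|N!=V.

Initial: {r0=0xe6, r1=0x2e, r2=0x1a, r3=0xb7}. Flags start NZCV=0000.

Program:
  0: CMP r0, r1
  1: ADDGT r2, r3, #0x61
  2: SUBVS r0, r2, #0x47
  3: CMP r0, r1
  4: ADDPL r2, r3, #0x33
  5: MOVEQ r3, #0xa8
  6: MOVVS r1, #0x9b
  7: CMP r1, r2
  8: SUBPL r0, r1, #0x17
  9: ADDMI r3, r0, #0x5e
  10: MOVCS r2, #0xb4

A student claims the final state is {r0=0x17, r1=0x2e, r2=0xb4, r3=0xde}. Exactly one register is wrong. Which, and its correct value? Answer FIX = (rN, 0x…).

FIX = (r3, 0xb7)

0: ✓ CMP  NZCV=1010
1: · ADDGT
2: · SUBVS
3: ✓ CMP  NZCV=1010
4: · ADDPL
5: · MOVEQ
6: · MOVVS
7: ✓ CMP  NZCV=0010
8: ✓ SUBPL  r0←0x17
9: · ADDMI
10: ✓ MOVCS  r2←0xb4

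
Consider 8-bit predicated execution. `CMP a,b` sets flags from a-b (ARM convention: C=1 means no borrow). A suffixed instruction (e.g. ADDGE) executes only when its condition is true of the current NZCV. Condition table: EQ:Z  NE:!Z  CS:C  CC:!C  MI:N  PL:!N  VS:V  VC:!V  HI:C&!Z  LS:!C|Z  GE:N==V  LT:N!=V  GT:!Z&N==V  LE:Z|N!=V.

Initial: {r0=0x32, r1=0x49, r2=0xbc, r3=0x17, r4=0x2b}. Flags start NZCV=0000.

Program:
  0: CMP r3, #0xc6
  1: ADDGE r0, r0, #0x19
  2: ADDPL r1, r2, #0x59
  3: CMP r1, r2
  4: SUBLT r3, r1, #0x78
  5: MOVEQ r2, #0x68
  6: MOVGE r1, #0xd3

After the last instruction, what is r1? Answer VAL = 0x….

VAL = 0xd3

0: ✓ CMP  NZCV=0000
1: ✓ ADDGE  r0←0x4b
2: ✓ ADDPL  r1←0x15
3: ✓ CMP  NZCV=0000
4: · SUBLT
5: · MOVEQ
6: ✓ MOVGE  r1←0xd3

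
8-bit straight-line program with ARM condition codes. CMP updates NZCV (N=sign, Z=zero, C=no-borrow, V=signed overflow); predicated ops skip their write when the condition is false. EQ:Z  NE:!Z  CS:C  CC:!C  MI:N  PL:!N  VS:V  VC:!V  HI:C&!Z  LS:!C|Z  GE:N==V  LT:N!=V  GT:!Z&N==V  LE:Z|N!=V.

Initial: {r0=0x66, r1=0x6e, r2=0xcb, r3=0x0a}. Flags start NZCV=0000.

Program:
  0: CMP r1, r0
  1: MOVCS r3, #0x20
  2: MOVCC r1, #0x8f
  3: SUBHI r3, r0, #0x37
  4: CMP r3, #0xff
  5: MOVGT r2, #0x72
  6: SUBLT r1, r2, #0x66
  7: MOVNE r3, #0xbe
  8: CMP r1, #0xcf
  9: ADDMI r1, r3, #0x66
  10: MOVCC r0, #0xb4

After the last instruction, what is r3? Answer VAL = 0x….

VAL = 0xbe

[0] flags=0010 → (cmp)
[1] flags=0010 CS?T → r3=0x20
[2] flags=0010 CC?F → skip
[3] flags=0010 HI?T → r3=0x2f
[4] flags=0000 → (cmp)
[5] flags=0000 GT?T → r2=0x72
[6] flags=0000 LT?F → skip
[7] flags=0000 NE?T → r3=0xbe
[8] flags=1001 → (cmp)
[9] flags=1001 MI?T → r1=0x24
[10] flags=1001 CC?T → r0=0xb4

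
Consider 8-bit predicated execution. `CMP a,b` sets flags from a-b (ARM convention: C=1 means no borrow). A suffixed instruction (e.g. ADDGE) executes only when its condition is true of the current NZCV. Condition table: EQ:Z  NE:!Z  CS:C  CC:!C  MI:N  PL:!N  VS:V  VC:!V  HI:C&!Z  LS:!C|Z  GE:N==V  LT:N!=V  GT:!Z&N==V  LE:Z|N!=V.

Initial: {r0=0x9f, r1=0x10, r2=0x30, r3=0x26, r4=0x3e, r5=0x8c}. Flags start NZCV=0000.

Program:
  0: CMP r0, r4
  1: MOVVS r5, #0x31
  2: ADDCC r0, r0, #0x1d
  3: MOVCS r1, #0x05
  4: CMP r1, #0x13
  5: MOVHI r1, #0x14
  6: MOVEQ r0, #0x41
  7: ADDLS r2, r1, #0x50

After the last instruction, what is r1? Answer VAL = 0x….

VAL = 0x05

0: ✓ CMP  NZCV=0011
1: ✓ MOVVS  r5←0x31
2: · ADDCC
3: ✓ MOVCS  r1←0x05
4: ✓ CMP  NZCV=1000
5: · MOVHI
6: · MOVEQ
7: ✓ ADDLS  r2←0x55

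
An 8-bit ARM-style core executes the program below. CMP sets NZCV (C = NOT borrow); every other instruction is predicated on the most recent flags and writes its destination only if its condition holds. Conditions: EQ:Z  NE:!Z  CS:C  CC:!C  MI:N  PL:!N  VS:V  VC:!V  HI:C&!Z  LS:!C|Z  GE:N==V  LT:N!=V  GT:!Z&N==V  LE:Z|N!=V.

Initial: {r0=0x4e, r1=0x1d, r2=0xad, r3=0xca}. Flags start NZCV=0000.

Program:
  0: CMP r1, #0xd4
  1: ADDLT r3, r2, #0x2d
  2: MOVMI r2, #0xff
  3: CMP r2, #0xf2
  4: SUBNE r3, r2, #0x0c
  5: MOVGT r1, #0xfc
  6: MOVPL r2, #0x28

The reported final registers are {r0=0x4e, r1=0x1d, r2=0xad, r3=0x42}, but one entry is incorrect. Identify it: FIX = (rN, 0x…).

0: ✓ CMP  NZCV=0000
1: · ADDLT
2: · MOVMI
3: ✓ CMP  NZCV=1000
4: ✓ SUBNE  r3←0xa1
5: · MOVGT
6: · MOVPL

FIX = (r3, 0xa1)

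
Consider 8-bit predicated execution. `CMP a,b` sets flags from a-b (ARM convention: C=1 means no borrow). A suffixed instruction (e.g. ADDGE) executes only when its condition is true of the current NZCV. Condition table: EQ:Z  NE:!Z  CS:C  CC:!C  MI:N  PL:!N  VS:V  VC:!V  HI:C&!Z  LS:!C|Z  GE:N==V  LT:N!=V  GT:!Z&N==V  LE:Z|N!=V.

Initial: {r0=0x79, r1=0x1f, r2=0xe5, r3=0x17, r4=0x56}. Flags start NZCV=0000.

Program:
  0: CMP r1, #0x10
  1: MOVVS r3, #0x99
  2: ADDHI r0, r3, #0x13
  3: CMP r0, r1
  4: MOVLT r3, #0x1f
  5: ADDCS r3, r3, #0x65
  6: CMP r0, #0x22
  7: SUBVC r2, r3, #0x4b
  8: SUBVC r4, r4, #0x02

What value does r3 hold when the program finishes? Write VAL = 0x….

VAL = 0x7c

[0] flags=0010 → (cmp)
[1] flags=0010 VS?F → skip
[2] flags=0010 HI?T → r0=0x2a
[3] flags=0010 → (cmp)
[4] flags=0010 LT?F → skip
[5] flags=0010 CS?T → r3=0x7c
[6] flags=0010 → (cmp)
[7] flags=0010 VC?T → r2=0x31
[8] flags=0010 VC?T → r4=0x54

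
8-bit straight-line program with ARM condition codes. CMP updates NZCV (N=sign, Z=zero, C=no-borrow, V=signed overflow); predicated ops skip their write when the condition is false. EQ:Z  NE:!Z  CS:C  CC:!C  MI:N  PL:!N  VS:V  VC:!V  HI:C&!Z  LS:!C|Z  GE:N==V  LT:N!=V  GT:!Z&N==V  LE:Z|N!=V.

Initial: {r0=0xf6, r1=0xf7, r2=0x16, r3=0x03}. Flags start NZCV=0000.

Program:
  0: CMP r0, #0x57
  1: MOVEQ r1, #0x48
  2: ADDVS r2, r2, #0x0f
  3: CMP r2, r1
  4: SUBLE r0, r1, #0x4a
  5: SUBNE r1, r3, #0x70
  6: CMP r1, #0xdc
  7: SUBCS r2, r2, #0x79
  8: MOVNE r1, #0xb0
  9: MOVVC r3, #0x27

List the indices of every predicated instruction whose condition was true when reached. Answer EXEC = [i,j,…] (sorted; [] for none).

0: ✓ CMP  NZCV=1010
1: · MOVEQ
2: · ADDVS
3: ✓ CMP  NZCV=0000
4: · SUBLE
5: ✓ SUBNE  r1←0x93
6: ✓ CMP  NZCV=1000
7: · SUBCS
8: ✓ MOVNE  r1←0xb0
9: ✓ MOVVC  r3←0x27

EXEC = [5,8,9]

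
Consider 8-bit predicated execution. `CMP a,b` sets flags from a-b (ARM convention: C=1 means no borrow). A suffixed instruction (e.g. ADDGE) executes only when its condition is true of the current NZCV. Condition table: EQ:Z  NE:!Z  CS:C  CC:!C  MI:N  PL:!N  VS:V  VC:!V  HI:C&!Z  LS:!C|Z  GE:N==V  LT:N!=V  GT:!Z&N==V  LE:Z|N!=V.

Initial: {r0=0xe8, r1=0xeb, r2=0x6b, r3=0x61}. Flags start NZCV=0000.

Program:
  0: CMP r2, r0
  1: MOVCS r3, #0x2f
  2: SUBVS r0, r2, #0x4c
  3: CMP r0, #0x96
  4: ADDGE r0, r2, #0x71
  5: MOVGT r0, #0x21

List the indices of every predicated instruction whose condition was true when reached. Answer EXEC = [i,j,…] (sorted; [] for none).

EXEC = [2,4,5]

[0] flags=1001 → (cmp)
[1] flags=1001 CS?F → skip
[2] flags=1001 VS?T → r0=0x1f
[3] flags=1001 → (cmp)
[4] flags=1001 GE?T → r0=0xdc
[5] flags=1001 GT?T → r0=0x21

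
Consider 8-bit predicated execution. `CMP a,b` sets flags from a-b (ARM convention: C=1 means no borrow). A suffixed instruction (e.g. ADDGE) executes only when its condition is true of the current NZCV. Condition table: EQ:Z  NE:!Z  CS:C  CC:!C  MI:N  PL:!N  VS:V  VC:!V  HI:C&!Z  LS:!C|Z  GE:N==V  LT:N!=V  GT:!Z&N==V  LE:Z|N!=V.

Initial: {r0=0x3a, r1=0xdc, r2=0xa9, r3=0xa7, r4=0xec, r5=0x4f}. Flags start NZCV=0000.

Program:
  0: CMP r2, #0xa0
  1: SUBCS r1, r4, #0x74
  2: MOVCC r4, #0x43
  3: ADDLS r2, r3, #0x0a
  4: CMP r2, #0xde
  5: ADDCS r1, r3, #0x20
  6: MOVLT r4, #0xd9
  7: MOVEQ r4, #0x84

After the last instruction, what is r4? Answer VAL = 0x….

VAL = 0xd9

0: ✓ CMP  NZCV=0010
1: ✓ SUBCS  r1←0x78
2: · MOVCC
3: · ADDLS
4: ✓ CMP  NZCV=1000
5: · ADDCS
6: ✓ MOVLT  r4←0xd9
7: · MOVEQ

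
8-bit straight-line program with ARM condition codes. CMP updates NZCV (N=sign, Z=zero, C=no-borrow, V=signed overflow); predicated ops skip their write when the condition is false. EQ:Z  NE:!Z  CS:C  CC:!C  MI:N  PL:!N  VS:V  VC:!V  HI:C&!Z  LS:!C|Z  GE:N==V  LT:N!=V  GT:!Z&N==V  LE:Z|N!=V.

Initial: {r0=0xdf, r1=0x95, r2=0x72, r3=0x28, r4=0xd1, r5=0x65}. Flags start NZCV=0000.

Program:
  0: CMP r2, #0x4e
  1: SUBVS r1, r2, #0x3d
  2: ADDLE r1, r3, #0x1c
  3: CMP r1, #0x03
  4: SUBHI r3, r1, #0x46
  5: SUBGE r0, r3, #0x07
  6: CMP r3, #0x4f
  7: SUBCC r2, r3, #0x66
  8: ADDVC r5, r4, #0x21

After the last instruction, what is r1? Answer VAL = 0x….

VAL = 0x95

[0] flags=0010 → (cmp)
[1] flags=0010 VS?F → skip
[2] flags=0010 LE?F → skip
[3] flags=1010 → (cmp)
[4] flags=1010 HI?T → r3=0x4f
[5] flags=1010 GE?F → skip
[6] flags=0110 → (cmp)
[7] flags=0110 CC?F → skip
[8] flags=0110 VC?T → r5=0xf2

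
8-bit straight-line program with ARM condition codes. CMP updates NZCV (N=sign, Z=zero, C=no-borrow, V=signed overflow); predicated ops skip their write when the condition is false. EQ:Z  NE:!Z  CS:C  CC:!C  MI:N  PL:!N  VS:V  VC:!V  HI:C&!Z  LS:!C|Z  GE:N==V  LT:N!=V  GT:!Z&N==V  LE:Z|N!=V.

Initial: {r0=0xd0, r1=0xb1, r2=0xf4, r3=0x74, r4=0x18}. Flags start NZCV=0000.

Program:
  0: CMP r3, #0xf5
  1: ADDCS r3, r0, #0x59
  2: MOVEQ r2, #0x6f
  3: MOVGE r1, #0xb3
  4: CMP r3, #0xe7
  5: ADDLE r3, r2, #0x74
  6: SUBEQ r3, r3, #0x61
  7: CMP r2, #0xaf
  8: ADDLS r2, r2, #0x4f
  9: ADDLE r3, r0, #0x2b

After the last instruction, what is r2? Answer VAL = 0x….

[0] flags=0000 → (cmp)
[1] flags=0000 CS?F → skip
[2] flags=0000 EQ?F → skip
[3] flags=0000 GE?T → r1=0xb3
[4] flags=1001 → (cmp)
[5] flags=1001 LE?F → skip
[6] flags=1001 EQ?F → skip
[7] flags=0010 → (cmp)
[8] flags=0010 LS?F → skip
[9] flags=0010 LE?F → skip

VAL = 0xf4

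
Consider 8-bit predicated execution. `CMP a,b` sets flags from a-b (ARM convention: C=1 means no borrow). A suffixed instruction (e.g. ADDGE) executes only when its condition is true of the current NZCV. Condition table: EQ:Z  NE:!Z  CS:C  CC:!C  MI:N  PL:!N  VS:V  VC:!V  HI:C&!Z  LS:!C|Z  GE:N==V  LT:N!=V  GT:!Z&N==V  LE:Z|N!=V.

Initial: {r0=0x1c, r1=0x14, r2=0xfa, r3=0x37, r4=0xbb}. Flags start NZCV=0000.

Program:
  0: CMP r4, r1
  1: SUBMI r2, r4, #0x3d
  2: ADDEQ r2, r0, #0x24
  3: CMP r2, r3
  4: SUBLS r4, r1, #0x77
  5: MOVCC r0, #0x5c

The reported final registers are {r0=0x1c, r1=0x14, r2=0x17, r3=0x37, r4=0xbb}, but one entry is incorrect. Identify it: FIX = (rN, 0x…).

FIX = (r2, 0x7e)

[0] flags=1010 → (cmp)
[1] flags=1010 MI?T → r2=0x7e
[2] flags=1010 EQ?F → skip
[3] flags=0010 → (cmp)
[4] flags=0010 LS?F → skip
[5] flags=0010 CC?F → skip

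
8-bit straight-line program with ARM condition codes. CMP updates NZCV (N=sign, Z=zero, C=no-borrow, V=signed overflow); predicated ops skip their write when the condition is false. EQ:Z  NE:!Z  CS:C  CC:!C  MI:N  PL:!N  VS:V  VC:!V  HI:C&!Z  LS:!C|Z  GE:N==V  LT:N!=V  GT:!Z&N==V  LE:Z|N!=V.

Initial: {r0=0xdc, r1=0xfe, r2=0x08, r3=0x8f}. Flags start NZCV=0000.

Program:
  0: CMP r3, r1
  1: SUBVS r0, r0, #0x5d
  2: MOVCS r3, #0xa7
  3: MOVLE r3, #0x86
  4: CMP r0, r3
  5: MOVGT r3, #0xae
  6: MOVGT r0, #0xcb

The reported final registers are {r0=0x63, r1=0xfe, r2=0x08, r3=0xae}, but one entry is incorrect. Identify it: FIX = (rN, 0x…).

0: ✓ CMP  NZCV=1000
1: · SUBVS
2: · MOVCS
3: ✓ MOVLE  r3←0x86
4: ✓ CMP  NZCV=0010
5: ✓ MOVGT  r3←0xae
6: ✓ MOVGT  r0←0xcb

FIX = (r0, 0xcb)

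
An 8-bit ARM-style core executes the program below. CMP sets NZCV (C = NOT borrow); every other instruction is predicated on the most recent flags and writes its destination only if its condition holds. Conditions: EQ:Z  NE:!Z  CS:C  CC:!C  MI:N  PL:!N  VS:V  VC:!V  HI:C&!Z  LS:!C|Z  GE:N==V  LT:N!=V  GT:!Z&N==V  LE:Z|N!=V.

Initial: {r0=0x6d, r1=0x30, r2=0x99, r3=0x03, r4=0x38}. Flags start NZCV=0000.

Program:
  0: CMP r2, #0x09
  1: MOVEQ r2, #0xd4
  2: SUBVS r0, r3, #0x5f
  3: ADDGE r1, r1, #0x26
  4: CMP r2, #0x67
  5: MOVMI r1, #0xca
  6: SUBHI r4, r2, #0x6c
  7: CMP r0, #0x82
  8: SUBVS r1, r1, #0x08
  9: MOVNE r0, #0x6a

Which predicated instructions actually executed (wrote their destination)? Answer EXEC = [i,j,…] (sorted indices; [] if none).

[0] flags=1010 → (cmp)
[1] flags=1010 EQ?F → skip
[2] flags=1010 VS?F → skip
[3] flags=1010 GE?F → skip
[4] flags=0011 → (cmp)
[5] flags=0011 MI?F → skip
[6] flags=0011 HI?T → r4=0x2d
[7] flags=1001 → (cmp)
[8] flags=1001 VS?T → r1=0x28
[9] flags=1001 NE?T → r0=0x6a

EXEC = [6,8,9]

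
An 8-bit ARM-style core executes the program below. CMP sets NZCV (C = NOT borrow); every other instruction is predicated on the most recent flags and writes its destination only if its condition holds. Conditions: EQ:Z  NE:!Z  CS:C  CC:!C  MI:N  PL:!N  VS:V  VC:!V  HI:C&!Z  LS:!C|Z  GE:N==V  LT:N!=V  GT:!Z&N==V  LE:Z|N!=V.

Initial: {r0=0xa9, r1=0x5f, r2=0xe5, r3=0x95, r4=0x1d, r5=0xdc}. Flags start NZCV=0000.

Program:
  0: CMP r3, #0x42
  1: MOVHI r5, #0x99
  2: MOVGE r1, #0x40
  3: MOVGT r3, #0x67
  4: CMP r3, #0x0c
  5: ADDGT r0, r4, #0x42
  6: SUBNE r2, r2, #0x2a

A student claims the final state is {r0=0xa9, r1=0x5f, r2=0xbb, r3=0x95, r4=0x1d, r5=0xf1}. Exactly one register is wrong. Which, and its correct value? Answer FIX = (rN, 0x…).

0: ✓ CMP  NZCV=0011
1: ✓ MOVHI  r5←0x99
2: · MOVGE
3: · MOVGT
4: ✓ CMP  NZCV=1010
5: · ADDGT
6: ✓ SUBNE  r2←0xbb

FIX = (r5, 0x99)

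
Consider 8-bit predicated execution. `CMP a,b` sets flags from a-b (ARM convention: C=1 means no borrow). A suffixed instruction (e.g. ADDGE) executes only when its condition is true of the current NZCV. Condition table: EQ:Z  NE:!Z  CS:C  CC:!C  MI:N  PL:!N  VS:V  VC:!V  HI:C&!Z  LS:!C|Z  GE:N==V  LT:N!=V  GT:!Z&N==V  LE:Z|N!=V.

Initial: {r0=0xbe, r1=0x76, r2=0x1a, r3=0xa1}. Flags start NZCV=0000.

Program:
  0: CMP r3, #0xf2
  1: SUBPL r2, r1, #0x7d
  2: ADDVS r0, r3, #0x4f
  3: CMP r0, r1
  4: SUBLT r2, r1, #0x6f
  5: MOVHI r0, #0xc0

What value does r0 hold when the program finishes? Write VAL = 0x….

[0] flags=1000 → (cmp)
[1] flags=1000 PL?F → skip
[2] flags=1000 VS?F → skip
[3] flags=0011 → (cmp)
[4] flags=0011 LT?T → r2=0x07
[5] flags=0011 HI?T → r0=0xc0

VAL = 0xc0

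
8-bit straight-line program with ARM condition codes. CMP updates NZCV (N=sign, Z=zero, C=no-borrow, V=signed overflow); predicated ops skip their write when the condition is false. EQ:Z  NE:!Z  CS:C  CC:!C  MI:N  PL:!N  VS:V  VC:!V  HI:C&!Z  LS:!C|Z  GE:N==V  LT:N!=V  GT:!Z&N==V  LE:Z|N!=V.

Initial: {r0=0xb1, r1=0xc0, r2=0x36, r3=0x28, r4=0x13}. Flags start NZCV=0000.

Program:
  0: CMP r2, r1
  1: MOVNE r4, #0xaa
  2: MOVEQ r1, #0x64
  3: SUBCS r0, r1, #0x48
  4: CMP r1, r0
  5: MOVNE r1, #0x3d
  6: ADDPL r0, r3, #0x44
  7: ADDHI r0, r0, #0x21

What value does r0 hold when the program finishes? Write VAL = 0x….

VAL = 0x8d

0: ✓ CMP  NZCV=0000
1: ✓ MOVNE  r4←0xaa
2: · MOVEQ
3: · SUBCS
4: ✓ CMP  NZCV=0010
5: ✓ MOVNE  r1←0x3d
6: ✓ ADDPL  r0←0x6c
7: ✓ ADDHI  r0←0x8d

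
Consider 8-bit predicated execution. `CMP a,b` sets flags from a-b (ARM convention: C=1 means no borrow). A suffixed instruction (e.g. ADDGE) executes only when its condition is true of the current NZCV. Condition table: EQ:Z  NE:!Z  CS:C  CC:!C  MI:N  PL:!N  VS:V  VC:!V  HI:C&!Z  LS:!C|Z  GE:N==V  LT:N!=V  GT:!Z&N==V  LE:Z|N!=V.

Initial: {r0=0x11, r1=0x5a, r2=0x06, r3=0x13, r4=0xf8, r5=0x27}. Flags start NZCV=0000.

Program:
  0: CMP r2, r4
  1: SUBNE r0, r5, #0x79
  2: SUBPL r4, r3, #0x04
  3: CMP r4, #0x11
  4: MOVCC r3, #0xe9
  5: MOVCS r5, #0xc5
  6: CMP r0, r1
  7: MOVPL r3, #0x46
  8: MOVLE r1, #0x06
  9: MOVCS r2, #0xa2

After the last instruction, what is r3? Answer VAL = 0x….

0: ✓ CMP  NZCV=0000
1: ✓ SUBNE  r0←0xae
2: ✓ SUBPL  r4←0x0f
3: ✓ CMP  NZCV=1000
4: ✓ MOVCC  r3←0xe9
5: · MOVCS
6: ✓ CMP  NZCV=0011
7: ✓ MOVPL  r3←0x46
8: ✓ MOVLE  r1←0x06
9: ✓ MOVCS  r2←0xa2

VAL = 0x46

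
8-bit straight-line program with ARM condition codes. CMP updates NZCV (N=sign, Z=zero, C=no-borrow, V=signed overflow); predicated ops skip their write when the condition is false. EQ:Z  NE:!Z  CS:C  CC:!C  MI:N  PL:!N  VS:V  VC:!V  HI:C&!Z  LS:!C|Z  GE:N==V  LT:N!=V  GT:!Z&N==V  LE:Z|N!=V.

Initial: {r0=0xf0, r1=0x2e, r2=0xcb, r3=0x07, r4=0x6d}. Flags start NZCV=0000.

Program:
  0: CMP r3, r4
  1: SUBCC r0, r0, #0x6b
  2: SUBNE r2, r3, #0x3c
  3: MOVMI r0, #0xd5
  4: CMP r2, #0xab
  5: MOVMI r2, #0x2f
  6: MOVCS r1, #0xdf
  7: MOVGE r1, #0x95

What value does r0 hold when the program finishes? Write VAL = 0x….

VAL = 0xd5

[0] flags=1000 → (cmp)
[1] flags=1000 CC?T → r0=0x85
[2] flags=1000 NE?T → r2=0xcb
[3] flags=1000 MI?T → r0=0xd5
[4] flags=0010 → (cmp)
[5] flags=0010 MI?F → skip
[6] flags=0010 CS?T → r1=0xdf
[7] flags=0010 GE?T → r1=0x95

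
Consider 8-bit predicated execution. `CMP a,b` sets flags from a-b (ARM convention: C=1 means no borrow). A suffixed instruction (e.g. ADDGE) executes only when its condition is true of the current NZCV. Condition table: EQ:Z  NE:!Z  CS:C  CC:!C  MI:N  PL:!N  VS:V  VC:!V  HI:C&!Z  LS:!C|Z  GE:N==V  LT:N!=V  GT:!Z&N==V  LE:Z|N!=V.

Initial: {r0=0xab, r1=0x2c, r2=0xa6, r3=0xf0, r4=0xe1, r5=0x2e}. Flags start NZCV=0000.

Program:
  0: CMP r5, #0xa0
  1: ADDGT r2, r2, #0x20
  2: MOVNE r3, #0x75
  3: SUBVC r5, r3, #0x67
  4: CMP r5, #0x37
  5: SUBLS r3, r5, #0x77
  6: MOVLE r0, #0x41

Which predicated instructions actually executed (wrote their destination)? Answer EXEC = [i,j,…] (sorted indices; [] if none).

EXEC = [1,2,5,6]

[0] flags=1001 → (cmp)
[1] flags=1001 GT?T → r2=0xc6
[2] flags=1001 NE?T → r3=0x75
[3] flags=1001 VC?F → skip
[4] flags=1000 → (cmp)
[5] flags=1000 LS?T → r3=0xb7
[6] flags=1000 LE?T → r0=0x41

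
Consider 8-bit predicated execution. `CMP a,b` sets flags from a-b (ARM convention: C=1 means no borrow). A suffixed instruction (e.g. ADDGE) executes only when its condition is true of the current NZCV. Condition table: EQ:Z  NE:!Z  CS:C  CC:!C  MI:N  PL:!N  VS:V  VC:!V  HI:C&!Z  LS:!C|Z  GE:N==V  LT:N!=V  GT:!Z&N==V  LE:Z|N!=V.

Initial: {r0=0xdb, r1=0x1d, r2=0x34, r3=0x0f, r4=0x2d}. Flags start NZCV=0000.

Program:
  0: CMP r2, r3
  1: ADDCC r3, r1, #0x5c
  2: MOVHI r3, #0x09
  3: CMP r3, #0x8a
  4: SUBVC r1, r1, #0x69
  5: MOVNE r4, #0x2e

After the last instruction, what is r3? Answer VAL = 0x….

VAL = 0x09

0: ✓ CMP  NZCV=0010
1: · ADDCC
2: ✓ MOVHI  r3←0x09
3: ✓ CMP  NZCV=0000
4: ✓ SUBVC  r1←0xb4
5: ✓ MOVNE  r4←0x2e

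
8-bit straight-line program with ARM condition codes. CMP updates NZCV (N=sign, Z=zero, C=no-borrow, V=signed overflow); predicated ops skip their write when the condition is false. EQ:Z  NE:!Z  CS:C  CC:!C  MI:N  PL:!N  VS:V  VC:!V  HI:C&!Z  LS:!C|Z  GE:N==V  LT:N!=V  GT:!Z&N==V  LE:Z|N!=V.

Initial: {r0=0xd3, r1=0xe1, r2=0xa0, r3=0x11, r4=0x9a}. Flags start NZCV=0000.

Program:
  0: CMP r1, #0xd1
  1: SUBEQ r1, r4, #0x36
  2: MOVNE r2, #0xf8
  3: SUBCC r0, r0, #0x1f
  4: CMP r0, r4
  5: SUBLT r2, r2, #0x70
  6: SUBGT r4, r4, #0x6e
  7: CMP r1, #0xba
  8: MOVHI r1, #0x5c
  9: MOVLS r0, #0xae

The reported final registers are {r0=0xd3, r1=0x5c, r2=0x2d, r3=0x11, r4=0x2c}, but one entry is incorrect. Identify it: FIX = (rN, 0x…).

FIX = (r2, 0xf8)

[0] flags=0010 → (cmp)
[1] flags=0010 EQ?F → skip
[2] flags=0010 NE?T → r2=0xf8
[3] flags=0010 CC?F → skip
[4] flags=0010 → (cmp)
[5] flags=0010 LT?F → skip
[6] flags=0010 GT?T → r4=0x2c
[7] flags=0010 → (cmp)
[8] flags=0010 HI?T → r1=0x5c
[9] flags=0010 LS?F → skip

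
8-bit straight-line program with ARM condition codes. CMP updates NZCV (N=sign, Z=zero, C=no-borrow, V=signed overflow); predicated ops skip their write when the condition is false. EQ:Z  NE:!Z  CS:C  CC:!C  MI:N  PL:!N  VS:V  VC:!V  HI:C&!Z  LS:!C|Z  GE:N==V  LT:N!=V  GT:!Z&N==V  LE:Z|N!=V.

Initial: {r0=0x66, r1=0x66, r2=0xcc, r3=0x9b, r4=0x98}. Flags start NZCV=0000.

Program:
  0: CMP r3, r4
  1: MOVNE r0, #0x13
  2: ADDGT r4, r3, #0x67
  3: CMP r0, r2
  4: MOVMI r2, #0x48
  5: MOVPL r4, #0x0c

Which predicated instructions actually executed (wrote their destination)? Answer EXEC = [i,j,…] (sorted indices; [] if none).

[0] flags=0010 → (cmp)
[1] flags=0010 NE?T → r0=0x13
[2] flags=0010 GT?T → r4=0x02
[3] flags=0000 → (cmp)
[4] flags=0000 MI?F → skip
[5] flags=0000 PL?T → r4=0x0c

EXEC = [1,2,5]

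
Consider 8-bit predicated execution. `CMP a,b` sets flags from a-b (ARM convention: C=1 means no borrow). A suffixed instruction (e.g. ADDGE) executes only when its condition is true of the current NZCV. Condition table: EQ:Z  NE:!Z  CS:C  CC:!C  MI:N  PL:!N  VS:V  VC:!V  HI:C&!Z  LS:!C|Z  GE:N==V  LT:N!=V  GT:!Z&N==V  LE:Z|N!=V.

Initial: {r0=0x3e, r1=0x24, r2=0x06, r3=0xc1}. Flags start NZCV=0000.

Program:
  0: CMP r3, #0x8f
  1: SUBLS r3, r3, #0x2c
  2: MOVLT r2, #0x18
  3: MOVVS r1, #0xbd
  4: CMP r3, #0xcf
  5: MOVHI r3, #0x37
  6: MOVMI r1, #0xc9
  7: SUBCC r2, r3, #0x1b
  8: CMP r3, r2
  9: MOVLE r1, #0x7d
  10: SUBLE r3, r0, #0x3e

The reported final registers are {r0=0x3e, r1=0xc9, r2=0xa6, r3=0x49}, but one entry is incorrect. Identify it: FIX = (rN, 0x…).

FIX = (r3, 0xc1)

[0] flags=0010 → (cmp)
[1] flags=0010 LS?F → skip
[2] flags=0010 LT?F → skip
[3] flags=0010 VS?F → skip
[4] flags=1000 → (cmp)
[5] flags=1000 HI?F → skip
[6] flags=1000 MI?T → r1=0xc9
[7] flags=1000 CC?T → r2=0xa6
[8] flags=0010 → (cmp)
[9] flags=0010 LE?F → skip
[10] flags=0010 LE?F → skip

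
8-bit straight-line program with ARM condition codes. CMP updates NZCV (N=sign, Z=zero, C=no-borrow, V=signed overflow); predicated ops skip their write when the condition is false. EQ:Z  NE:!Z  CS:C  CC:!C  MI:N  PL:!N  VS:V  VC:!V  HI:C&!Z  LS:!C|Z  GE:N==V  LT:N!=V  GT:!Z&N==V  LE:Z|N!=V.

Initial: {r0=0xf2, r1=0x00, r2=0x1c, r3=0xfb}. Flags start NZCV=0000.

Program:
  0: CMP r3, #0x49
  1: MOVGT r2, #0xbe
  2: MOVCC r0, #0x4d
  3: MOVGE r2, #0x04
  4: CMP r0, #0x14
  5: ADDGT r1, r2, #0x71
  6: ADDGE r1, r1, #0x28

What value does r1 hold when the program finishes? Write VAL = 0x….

VAL = 0x00

0: ✓ CMP  NZCV=1010
1: · MOVGT
2: · MOVCC
3: · MOVGE
4: ✓ CMP  NZCV=1010
5: · ADDGT
6: · ADDGE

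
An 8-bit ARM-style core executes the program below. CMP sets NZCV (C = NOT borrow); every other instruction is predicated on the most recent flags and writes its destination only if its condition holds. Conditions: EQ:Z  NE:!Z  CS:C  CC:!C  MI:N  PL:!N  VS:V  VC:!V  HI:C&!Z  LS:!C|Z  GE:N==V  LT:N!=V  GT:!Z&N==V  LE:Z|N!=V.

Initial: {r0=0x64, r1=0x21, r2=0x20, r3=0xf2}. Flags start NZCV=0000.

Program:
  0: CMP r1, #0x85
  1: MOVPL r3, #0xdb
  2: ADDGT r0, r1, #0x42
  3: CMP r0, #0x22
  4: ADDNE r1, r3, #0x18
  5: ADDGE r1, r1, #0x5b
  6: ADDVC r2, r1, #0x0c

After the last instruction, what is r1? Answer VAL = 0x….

VAL = 0x65

0: ✓ CMP  NZCV=1001
1: · MOVPL
2: ✓ ADDGT  r0←0x63
3: ✓ CMP  NZCV=0010
4: ✓ ADDNE  r1←0x0a
5: ✓ ADDGE  r1←0x65
6: ✓ ADDVC  r2←0x71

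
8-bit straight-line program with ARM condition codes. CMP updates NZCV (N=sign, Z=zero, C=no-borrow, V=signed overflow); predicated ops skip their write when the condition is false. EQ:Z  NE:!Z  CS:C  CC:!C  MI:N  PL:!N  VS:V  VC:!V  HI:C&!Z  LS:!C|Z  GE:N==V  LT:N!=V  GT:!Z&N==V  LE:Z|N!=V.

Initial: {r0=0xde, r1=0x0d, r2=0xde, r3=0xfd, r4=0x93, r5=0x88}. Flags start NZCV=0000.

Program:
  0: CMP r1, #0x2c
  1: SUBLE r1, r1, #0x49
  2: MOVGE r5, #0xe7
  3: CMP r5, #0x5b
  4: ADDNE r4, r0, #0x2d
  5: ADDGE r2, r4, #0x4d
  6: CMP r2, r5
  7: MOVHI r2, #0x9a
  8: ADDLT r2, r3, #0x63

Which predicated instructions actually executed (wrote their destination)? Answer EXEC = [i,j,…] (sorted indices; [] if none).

EXEC = [1,4,7]

[0] flags=1000 → (cmp)
[1] flags=1000 LE?T → r1=0xc4
[2] flags=1000 GE?F → skip
[3] flags=0011 → (cmp)
[4] flags=0011 NE?T → r4=0x0b
[5] flags=0011 GE?F → skip
[6] flags=0010 → (cmp)
[7] flags=0010 HI?T → r2=0x9a
[8] flags=0010 LT?F → skip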